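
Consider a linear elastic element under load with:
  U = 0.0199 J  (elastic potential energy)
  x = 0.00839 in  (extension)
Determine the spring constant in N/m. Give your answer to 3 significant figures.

8.76×10^5 N/m

Rearranging: k = 2U/x².
U = 0.0199 J; x = 0.00839 in = 2.131×10^-4 m.
k = 8.764×10^5 N/m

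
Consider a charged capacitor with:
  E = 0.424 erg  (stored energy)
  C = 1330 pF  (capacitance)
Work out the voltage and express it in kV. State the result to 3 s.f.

0.00798 kV

Solving E = ½C·V² for V: V = √(2E/C).
E = 0.424 erg = 4.240×10^-8 J; C = 1330 pF = 1.330×10^-9 F.
V = 7.985 V
7.985 V × (1 kV / 1000 V) = 0.007985 kV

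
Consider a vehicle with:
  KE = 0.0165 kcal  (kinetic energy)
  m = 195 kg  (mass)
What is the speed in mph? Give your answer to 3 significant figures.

Rearranging KE = ½mv² for v: v = √(2·KE/m).
KE = 0.0165 kcal = 69.04 J; m = 195 kg.
v = 0.8415 m/s
0.8415 m/s × (1 mph / 0.4470 m/s) = 1.882 mph

1.88 mph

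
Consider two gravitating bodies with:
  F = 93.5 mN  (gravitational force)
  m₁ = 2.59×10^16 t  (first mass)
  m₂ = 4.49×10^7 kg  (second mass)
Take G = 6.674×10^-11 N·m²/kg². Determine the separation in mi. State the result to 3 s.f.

Solving F = G·m₁·m₂/r² for r: r = √(G·m₁m₂/F).
F = 93.5 mN = 0.09350 N; m₁ = 2.59×10^16 t = 2.590×10^19 kg; m₂ = 4.49×10^7 kg; G = 6.674×10^-11 N·m²/kg².
r = 9.111×10^8 m
9.111×10^8 m × (1 mi / 1609 m) = 5.661×10^5 mi

5.66×10^5 mi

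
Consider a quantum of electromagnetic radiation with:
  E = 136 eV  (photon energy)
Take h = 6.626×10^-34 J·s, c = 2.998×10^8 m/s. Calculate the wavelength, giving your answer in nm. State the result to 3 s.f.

Rearranging E = h·c/λ for λ: λ = hc/E.
E = 136 eV = 2.179×10^-17 J; h = 6.626×10^-34 J·s; c = 2.998×10^8 m/s.
λ = 9.117×10^-9 m
9.117×10^-9 m × (1 nm / 1.000×10^-9 m) = 9.117 nm

9.12 nm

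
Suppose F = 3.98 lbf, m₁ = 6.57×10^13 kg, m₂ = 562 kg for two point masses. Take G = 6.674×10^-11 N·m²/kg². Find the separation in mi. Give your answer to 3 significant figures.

0.232 mi

Rearranging: r = √(G·m₁m₂/F).
F = 3.98 lbf = 17.70 N; m₁ = 6.57×10^13 kg; m₂ = 562 kg; G = 6.674×10^-11 N·m²/kg².
r = 373.1 m
373.1 m × (1 mi / 1609 m) = 0.2318 mi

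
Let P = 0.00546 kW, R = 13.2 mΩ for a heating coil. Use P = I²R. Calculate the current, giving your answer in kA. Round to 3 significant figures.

Solving P = I²R for I: I = √(P/R).
P = 0.00546 kW = 5.460 W; R = 13.2 mΩ = 0.01320 Ω.
I = 20.34 A
20.34 A × (1 kA / 1000 A) = 0.02034 kA

0.0203 kA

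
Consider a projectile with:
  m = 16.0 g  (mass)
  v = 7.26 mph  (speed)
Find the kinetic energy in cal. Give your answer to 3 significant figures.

0.0201 cal

KE is given directly by: KE = ½mv².
m = 16.0 g = 0.01600 kg; v = 7.26 mph = 3.246 m/s.
KE = 0.08427 J
0.08427 J × (1 cal / 4.184 J) = 0.02014 cal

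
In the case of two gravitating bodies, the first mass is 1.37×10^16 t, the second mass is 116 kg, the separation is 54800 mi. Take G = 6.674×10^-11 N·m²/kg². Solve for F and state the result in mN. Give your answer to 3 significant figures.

From Newton's law of gravitation: F = Gm₁m₂/r².
m₁ = 1.37×10^16 t = 1.370×10^19 kg; m₂ = 116 kg; r = 54800 mi = 8.819×10^7 m; G = 6.674×10^-11 N·m²/kg².
F = 1.364×10^-5 N  (the unit combination reduces to kg·m/s² = N)
1.364×10^-5 N × (1 mN / 0.001000 N) = 0.01364 mN

0.0136 mN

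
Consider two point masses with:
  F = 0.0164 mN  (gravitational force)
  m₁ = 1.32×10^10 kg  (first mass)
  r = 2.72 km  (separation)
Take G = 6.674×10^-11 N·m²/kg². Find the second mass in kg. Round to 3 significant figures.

From Newton's law of gravitation: m₂ = F·r²/(G·m₁).
F = 0.0164 mN = 1.640×10^-5 N; m₁ = 1.32×10^10 kg; r = 2.72 km = 2720 m; G = 6.674×10^-11 N·m²/kg².
m₂ = 137.7 kg

138 kg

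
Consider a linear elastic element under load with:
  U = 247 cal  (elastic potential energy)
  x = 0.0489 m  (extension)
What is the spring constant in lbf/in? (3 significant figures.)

Solving U = ½k·x² for k: k = 2U/x².
U = 247 cal = 1033 J; x = 0.0489 m.
k = 8.644×10^5 N/m
8.644×10^5 N/m × (1 lbf/in / 175.1 N/m) = 4936 lbf/in

4940 lbf/in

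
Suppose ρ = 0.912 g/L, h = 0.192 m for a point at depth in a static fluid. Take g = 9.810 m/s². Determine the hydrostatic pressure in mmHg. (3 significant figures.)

0.0129 mmHg

Directly: P = ρgh.
ρ = 0.912 g/L = 0.9120 kg/m³; h = 0.192 m; g = 9.810 m/s².
P = 1.718 Pa  (the unit combination reduces to kg/(m·s²) = Pa)
1.718 Pa × (1 mmHg / 133.3 Pa) = 0.01288 mmHg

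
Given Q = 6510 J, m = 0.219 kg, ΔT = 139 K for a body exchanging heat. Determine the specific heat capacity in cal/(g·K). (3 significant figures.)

Solving Q = m·c·ΔT for c: c = Q/(m·ΔT).
Q = 6510 J; m = 0.219 kg; ΔT = 139 K.
c = 213.9 J/(kg·K)
213.9 J/(kg·K) × (1 cal/(g·K) / 4184 J/(kg·K)) = 0.05111 cal/(g·K)

0.0511 cal/(g·K)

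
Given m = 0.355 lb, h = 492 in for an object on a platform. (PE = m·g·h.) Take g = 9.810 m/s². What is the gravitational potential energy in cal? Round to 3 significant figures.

Directly: PE = mgh.
m = 0.355 lb = 0.1610 kg; h = 492 in = 12.50 m; g = 9.810 m/s².
PE = 19.74 J
19.74 J × (1 cal / 4.184 J) = 4.718 cal

4.72 cal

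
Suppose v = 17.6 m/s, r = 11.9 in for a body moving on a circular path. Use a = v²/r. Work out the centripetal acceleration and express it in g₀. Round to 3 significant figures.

a is given directly by: a = v²/r.
v = 17.6 m/s; r = 11.9 in = 0.3023 m.
a = 1025 m/s²
1025 m/s² × (1 g₀ / 9.807 m/s²) = 104.5 g₀

105 g₀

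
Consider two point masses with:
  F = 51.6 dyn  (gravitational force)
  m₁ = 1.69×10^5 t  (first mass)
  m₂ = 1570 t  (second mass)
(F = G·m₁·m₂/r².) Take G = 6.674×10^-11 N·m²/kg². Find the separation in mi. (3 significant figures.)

From Newton's law of gravitation: r = √(G·m₁m₂/F).
F = 51.6 dyn = 5.160×10^-4 N; m₁ = 1.69×10^5 t = 1.690×10^8 kg; m₂ = 1570 t = 1.570×10^6 kg; G = 6.674×10^-11 N·m²/kg².
r = 5858 m
5858 m × (1 mi / 1609 m) = 3.640 mi

3.64 mi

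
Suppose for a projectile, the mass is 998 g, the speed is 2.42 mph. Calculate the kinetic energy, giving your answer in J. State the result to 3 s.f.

0.584 J

KE is given directly by: KE = ½mv².
m = 998 g = 0.9980 kg; v = 2.42 mph = 1.082 m/s.
KE = 0.5840 J  (the unit combination reduces to kg·m²/s² = J)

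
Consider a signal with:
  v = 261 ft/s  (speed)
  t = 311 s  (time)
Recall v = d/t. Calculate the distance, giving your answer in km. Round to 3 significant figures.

Solving v = d/t for d: d = v·t.
v = 261 ft/s = 79.55 m/s; t = 311 s.
d = 24741 m
24741 m × (1 km / 1000 m) = 24.74 km

24.7 km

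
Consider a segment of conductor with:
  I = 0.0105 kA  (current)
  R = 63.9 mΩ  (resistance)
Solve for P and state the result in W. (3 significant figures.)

7.04 W

P is given directly by: P = I²R.
I = 0.0105 kA = 10.50 A; R = 63.9 mΩ = 0.06390 Ω.
P = 7.045 W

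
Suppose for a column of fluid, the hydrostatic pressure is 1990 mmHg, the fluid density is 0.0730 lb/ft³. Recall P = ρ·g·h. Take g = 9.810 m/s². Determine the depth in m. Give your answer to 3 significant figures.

Rearranging: h = P/(ρ·g).
P = 1990 mmHg = 2.653×10^5 Pa; ρ = 0.0730 lb/ft³ = 1.169 kg/m³; g = 9.810 m/s².
h = 23128 m

23100 m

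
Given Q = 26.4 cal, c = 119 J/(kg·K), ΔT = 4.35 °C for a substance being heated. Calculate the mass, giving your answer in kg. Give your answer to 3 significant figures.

0.213 kg

Rearranging: m = Q/(c·ΔT).
Q = 26.4 cal = 110.5 J; c = 119 J/(kg·K); ΔT = 4.35 °C = 4.350 K.
m = 0.2134 kg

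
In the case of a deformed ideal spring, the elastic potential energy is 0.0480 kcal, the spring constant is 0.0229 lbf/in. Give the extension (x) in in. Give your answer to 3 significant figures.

394 in

Solving U = ½k·x² for x: x = √(2U/k).
U = 0.0480 kcal = 200.8 J; k = 0.0229 lbf/in = 4.010 N/m.
x = 10.01 m
10.01 m × (1 in / 0.02540 m) = 394.0 in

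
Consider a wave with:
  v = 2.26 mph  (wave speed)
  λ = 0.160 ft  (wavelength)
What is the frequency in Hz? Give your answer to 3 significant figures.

Rearranging v = f·λ for f: f = v/λ.
v = 2.26 mph = 1.010 m/s; λ = 0.160 ft = 0.04877 m.
f = 20.72 Hz

20.7 Hz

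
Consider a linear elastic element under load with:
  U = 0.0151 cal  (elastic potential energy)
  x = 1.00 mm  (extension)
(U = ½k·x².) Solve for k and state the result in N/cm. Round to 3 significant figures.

1260 N/cm

Rearranging: k = 2U/x².
U = 0.0151 cal = 0.06318 J; x = 1.00 mm = 0.001000 m.
k = 1.264×10^5 N/m
1.264×10^5 N/m × (1 N/cm / 100.0 N/m) = 1264 N/cm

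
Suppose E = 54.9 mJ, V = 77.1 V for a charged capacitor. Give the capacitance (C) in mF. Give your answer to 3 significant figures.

0.0185 mF

Rearranging: C = 2E/V².
E = 54.9 mJ = 0.05490 J; V = 77.1 V.
C = 1.847×10^-5 F
1.847×10^-5 F × (1 mF / 0.001000 F) = 0.01847 mF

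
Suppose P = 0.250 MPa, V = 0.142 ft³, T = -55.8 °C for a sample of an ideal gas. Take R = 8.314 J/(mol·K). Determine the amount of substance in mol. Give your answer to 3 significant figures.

From the ideal-gas law: n = PV/(RT).
P = 0.250 MPa = 2.500×10^5 Pa; V = 0.142 ft³ = 0.004021 m³; T = -55.8 °C = 217.3 K; R = 8.314 J/(mol·K).
n = 0.5563 mol

0.556 mol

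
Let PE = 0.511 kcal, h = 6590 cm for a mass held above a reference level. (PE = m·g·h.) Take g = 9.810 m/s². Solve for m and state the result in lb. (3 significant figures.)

7.29 lb

Rearranging: m = PE/(g·h).
PE = 0.511 kcal = 2138 J; h = 6590 cm = 65.90 m; g = 9.810 m/s².
m = 3.307 kg
3.307 kg × (1 lb / 0.4536 kg) = 7.291 lb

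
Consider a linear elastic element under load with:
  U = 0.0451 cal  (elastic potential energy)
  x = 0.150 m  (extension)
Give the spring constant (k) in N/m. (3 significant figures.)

16.8 N/m

Solving U = ½k·x² for k: k = 2U/x².
U = 0.0451 cal = 0.1887 J; x = 0.150 m.
k = 16.77 N/m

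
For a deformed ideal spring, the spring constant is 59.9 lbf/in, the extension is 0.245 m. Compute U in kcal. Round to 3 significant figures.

0.0752 kcal

Directly: U = ½kx².
k = 59.9 lbf/in = 10490 N/m; x = 0.245 m.
U = 314.8 J  (the unit combination reduces to kg·m²/s² = J)
314.8 J × (1 kcal / 4184 J) = 0.07525 kcal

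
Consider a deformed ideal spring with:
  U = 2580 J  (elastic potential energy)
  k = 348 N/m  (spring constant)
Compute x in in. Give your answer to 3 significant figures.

152 in

Solving U = ½k·x² for x: x = √(2U/k).
U = 2580 J; k = 348 N/m.
x = 3.851 m
3.851 m × (1 in / 0.02540 m) = 151.6 in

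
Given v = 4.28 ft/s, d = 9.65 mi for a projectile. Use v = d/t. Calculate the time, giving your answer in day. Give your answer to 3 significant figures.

0.138 day

Solving v = d/t for t: t = d/v.
v = 4.28 ft/s = 1.305 m/s; d = 9.65 mi = 15530 m.
t = 11905 s
11905 s × (1 day / 86400 s) = 0.1378 day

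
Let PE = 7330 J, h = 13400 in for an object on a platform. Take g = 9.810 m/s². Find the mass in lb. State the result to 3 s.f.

Solving PE = m·g·h for m: m = PE/(g·h).
PE = 7330 J; h = 13400 in = 340.4 m; g = 9.810 m/s².
m = 2.195 kg
2.195 kg × (1 lb / 0.4536 kg) = 4.840 lb

4.84 lb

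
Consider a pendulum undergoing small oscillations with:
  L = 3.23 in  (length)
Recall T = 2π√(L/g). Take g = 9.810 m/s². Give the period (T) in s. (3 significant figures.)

Directly: T = 2π√(L/g).
L = 3.23 in = 0.08204 m; g = 9.810 m/s².
T = 0.5746 s

0.575 s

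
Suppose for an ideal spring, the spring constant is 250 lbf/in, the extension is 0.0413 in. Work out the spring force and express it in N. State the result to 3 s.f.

45.9 N

From Hooke's law: F = kx.
k = 250 lbf/in = 43782 N/m; x = 0.0413 in = 0.001049 m.
F = 45.93 N  (the unit combination reduces to kg·m/s² = N)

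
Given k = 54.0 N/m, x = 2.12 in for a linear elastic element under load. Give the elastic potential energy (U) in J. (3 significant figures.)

0.0783 J

Directly: U = ½kx².
k = 54.0 N/m; x = 2.12 in = 0.05385 m.
U = 0.07829 J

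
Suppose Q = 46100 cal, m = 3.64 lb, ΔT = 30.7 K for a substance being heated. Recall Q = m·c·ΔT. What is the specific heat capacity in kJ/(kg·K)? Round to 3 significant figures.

Rearranging Q = m·c·ΔT for c: c = Q/(m·ΔT).
Q = 46100 cal = 1.929×10^5 J; m = 3.64 lb = 1.651 kg; ΔT = 30.7 K.
c = 3805 J/(kg·K)
3805 J/(kg·K) × (1 kJ/(kg·K) / 1000 J/(kg·K)) = 3.805 kJ/(kg·K)

3.81 kJ/(kg·K)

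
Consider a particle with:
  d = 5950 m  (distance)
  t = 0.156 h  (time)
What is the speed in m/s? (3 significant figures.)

10.6 m/s

Directly: v = d/t.
d = 5950 m; t = 0.156 h = 561.6 s.
v = 10.59 m/s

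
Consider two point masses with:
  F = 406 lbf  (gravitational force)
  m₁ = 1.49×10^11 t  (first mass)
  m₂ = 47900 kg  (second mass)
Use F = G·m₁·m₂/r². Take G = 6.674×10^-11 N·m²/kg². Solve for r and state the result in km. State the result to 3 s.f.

From Newton's law of gravitation: r = √(G·m₁m₂/F).
F = 406 lbf = 1806 N; m₁ = 1.49×10^11 t = 1.490×10^14 kg; m₂ = 47900 kg; G = 6.674×10^-11 N·m²/kg².
r = 513.6 m
513.6 m × (1 km / 1000 m) = 0.5136 km

0.514 km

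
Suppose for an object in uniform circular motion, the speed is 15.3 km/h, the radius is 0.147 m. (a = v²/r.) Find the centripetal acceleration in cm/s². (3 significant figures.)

a is given directly by: a = v²/r.
v = 15.3 km/h = 4.250 m/s; r = 0.147 m.
a = 122.9 m/s²
122.9 m/s² × (1 cm/s² / 0.01000 m/s²) = 12287 cm/s²

12300 cm/s²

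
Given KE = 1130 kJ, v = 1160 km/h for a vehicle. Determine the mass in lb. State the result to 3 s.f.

48.0 lb

Rearranging KE = ½mv² for m: m = 2·KE/v².
KE = 1130 kJ = 1.130×10^6 J; v = 1160 km/h = 322.2 m/s.
m = 21.77 kg
21.77 kg × (1 lb / 0.4536 kg) = 47.99 lb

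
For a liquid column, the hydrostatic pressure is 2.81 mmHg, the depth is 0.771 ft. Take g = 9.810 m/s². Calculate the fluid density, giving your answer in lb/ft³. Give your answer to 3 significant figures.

10.1 lb/ft³

Rearranging: ρ = P/(g·h).
P = 2.81 mmHg = 374.6 Pa; h = 0.771 ft = 0.2350 m; g = 9.810 m/s².
ρ = 162.5 kg/m³
162.5 kg/m³ × (1 lb/ft³ / 16.02 kg/m³) = 10.14 lb/ft³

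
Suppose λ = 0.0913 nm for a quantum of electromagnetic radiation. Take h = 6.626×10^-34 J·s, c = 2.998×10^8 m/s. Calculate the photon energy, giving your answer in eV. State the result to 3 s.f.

13600 eV

E is given directly by: E = hc/λ.
λ = 0.0913 nm = 9.130×10^-11 m; h = 6.626×10^-34 J·s; c = 2.998×10^8 m/s.
E = 2.176×10^-15 J
2.176×10^-15 J × (1 eV / 1.602×10^-19 J) = 13580 eV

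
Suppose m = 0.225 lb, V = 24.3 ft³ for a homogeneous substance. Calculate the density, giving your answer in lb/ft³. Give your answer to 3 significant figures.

0.00926 lb/ft³

ρ is given directly by: ρ = m/V.
m = 0.225 lb = 0.1021 kg; V = 24.3 ft³ = 0.6881 m³.
ρ = 0.1483 kg/m³
0.1483 kg/m³ × (1 lb/ft³ / 16.02 kg/m³) = 0.009259 lb/ft³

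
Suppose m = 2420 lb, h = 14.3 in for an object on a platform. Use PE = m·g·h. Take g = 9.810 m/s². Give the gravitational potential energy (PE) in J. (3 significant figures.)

PE is given directly by: PE = mgh.
m = 2420 lb = 1098 kg; h = 14.3 in = 0.3632 m; g = 9.810 m/s².
PE = 3911 J  (the unit combination reduces to kg·m²/s² = J)

3910 J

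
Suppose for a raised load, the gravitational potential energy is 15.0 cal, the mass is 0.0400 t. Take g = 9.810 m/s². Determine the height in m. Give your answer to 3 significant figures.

Rearranging PE = m·g·h for h: h = PE/(m·g).
PE = 15.0 cal = 62.76 J; m = 0.0400 t = 40.00 kg; g = 9.810 m/s².
h = 0.1599 m

0.160 m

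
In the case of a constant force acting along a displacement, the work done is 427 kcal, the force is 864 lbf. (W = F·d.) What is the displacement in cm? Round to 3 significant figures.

46500 cm

Rearranging: d = W/F.
W = 427 kcal = 1.787×10^6 J; F = 864 lbf = 3843 N.
d = 464.9 m
464.9 m × (1 cm / 0.01000 m) = 46486 cm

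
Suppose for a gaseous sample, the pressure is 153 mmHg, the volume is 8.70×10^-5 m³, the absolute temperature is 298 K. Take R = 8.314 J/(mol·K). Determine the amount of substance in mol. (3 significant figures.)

7.16×10^-4 mol

From the ideal-gas law: n = PV/(RT).
P = 153 mmHg = 20398 Pa; V = 8.70×10^-5 m³; T = 298 K; R = 8.314 J/(mol·K).
n = 7.163×10^-4 mol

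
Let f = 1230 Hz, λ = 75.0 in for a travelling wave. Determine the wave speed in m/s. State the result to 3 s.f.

2340 m/s

v is given directly by: v = fλ.
f = 1230 Hz; λ = 75.0 in = 1.905 m.
v = 2343 m/s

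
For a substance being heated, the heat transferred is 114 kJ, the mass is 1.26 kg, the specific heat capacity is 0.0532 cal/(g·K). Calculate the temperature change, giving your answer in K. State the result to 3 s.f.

Solving Q = m·c·ΔT for ΔT: ΔT = Q/(m·c).
Q = 114 kJ = 1.140×10^5 J; m = 1.26 kg; c = 0.0532 cal/(g·K) = 222.6 J/(kg·K).
ΔT = 406.5 K

406 K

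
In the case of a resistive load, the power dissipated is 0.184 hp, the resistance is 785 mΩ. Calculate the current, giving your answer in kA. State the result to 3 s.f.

0.0132 kA

Rearranging: I = √(P/R).
P = 0.184 hp = 137.2 W; R = 785 mΩ = 0.7850 Ω.
I = 13.22 A
13.22 A × (1 kA / 1000 A) = 0.01322 kA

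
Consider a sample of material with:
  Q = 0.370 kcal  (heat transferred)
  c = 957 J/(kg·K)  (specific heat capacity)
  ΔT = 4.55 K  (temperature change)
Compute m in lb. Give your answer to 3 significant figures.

Solving Q = m·c·ΔT for m: m = Q/(c·ΔT).
Q = 0.370 kcal = 1548 J; c = 957 J/(kg·K); ΔT = 4.55 K.
m = 0.3555 kg
0.3555 kg × (1 lb / 0.4536 kg) = 0.7838 lb

0.784 lb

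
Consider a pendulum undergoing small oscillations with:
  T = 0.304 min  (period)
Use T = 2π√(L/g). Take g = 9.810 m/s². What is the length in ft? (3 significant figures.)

271 ft

Rearranging T = 2π√(L/g) for L: L = g·(T/2π)².
T = 0.304 min = 18.24 s; g = 9.810 m/s².
L = 82.67 m
82.67 m × (1 ft / 0.3048 m) = 271.2 ft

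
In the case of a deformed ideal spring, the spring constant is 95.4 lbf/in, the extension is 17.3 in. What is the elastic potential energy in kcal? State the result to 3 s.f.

0.386 kcal

Directly: U = ½kx².
k = 95.4 lbf/in = 16707 N/m; x = 17.3 in = 0.4394 m.
U = 1613 J  (the unit combination reduces to kg·m²/s² = J)
1613 J × (1 kcal / 4184 J) = 0.3855 kcal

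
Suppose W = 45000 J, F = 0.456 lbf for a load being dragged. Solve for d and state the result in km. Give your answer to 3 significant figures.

22.2 km

Rearranging W = F·d for d: d = W/F.
W = 45000 J; F = 0.456 lbf = 2.028 N.
d = 22185 m
22185 m × (1 km / 1000 m) = 22.19 km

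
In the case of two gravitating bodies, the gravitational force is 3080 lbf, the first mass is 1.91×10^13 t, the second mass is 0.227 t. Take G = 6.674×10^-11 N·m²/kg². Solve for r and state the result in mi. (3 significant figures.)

Solving F = G·m₁·m₂/r² for r: r = √(G·m₁m₂/F).
F = 3080 lbf = 13701 N; m₁ = 1.91×10^13 t = 1.910×10^16 kg; m₂ = 0.227 t = 227.0 kg; G = 6.674×10^-11 N·m²/kg².
r = 145.3 m
145.3 m × (1 mi / 1609 m) = 0.09030 mi

0.0903 mi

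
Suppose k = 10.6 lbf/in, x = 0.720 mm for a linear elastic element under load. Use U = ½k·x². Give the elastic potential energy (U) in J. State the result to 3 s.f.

Directly: U = ½kx².
k = 10.6 lbf/in = 1856 N/m; x = 0.720 mm = 7.200×10^-4 m.
U = 4.812×10^-4 J

4.81×10^-4 J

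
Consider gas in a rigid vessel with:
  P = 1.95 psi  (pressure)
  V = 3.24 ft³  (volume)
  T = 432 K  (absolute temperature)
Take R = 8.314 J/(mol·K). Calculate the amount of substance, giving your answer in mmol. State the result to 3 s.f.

343 mmol

Rearranging: n = PV/(RT).
P = 1.95 psi = 13445 Pa; V = 3.24 ft³ = 0.09175 m³; T = 432 K; R = 8.314 J/(mol·K).
n = 0.3434 mol
0.3434 mol × (1 mmol / 0.001000 mol) = 343.4 mmol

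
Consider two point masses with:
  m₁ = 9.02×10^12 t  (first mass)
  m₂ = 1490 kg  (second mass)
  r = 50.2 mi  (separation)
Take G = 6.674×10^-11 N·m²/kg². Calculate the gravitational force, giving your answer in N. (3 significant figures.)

0.137 N

From Newton's law of gravitation: F = Gm₁m₂/r².
m₁ = 9.02×10^12 t = 9.020×10^15 kg; m₂ = 1490 kg; r = 50.2 mi = 80789 m; G = 6.674×10^-11 N·m²/kg².
F = 0.1374 N  (the unit combination reduces to kg·m/s² = N)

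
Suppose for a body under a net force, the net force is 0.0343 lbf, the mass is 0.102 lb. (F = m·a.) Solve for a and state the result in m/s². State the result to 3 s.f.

From Newton's second law: a = F/m.
F = 0.0343 lbf = 0.1526 N; m = 0.102 lb = 0.04627 kg.
a = 3.298 m/s²

3.30 m/s²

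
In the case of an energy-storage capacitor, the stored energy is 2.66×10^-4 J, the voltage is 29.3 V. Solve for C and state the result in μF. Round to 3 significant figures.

Rearranging: C = 2E/V².
E = 2.66×10^-4 J; V = 29.3 V.
C = 6.197×10^-7 F
6.197×10^-7 F × (1 μF / 1.000×10^-6 F) = 0.6197 μF

0.620 μF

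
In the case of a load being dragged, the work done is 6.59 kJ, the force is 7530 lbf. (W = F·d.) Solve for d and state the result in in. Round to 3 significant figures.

7.75 in

Rearranging W = F·d for d: d = W/F.
W = 6.59 kJ = 6590 J; F = 7530 lbf = 33495 N.
d = 0.1967 m
0.1967 m × (1 in / 0.02540 m) = 7.746 in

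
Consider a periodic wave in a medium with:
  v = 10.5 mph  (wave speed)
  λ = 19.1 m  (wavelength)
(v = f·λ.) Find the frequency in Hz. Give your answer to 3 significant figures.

0.246 Hz

Rearranging: f = v/λ.
v = 10.5 mph = 4.694 m/s; λ = 19.1 m.
f = 0.2458 Hz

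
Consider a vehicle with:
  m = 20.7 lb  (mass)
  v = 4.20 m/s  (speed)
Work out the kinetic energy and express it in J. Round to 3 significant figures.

82.8 J

Directly: KE = ½mv².
m = 20.7 lb = 9.389 kg; v = 4.20 m/s.
KE = 82.81 J  (the unit combination reduces to kg·m²/s² = J)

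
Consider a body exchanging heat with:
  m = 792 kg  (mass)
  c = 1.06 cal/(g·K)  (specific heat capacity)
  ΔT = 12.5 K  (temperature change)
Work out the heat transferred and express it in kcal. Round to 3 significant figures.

Directly: Q = mcΔT.
m = 792 kg; c = 1.06 cal/(g·K) = 4435 J/(kg·K); ΔT = 12.5 K.
Q = 4.391×10^7 J  (the unit combination reduces to kg·m²/s² = J)
4.391×10^7 J × (1 kcal / 4184 J) = 10494 kcal

10500 kcal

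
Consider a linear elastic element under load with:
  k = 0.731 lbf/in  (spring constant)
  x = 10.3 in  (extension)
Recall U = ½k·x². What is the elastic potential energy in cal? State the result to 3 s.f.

U is given directly by: U = ½kx².
k = 0.731 lbf/in = 128.0 N/m; x = 10.3 in = 0.2616 m.
U = 4.381 J
4.381 J × (1 cal / 4.184 J) = 1.047 cal

1.05 cal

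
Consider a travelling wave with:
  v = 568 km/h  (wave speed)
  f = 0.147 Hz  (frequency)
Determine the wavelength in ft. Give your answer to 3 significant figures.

3520 ft

Rearranging: λ = v/f.
v = 568 km/h = 157.8 m/s; f = 0.147 Hz.
λ = 1073 m
1073 m × (1 ft / 0.3048 m) = 3521 ft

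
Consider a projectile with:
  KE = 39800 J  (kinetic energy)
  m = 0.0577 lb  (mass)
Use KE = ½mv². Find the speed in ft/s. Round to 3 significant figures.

Rearranging: v = √(2·KE/m).
KE = 39800 J; m = 0.0577 lb = 0.02617 kg.
v = 1744 m/s
1744 m/s × (1 ft/s / 0.3048 m/s) = 5722 ft/s

5720 ft/s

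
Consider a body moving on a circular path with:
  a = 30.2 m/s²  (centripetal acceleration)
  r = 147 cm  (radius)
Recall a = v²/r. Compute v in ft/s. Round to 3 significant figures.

Rearranging: v = √(a·r).
a = 30.2 m/s²; r = 147 cm = 1.470 m.
v = 6.663 m/s
6.663 m/s × (1 ft/s / 0.3048 m/s) = 21.86 ft/s

21.9 ft/s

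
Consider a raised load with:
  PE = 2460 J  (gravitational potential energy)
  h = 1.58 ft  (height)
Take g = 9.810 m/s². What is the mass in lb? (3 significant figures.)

1150 lb

Rearranging: m = PE/(g·h).
PE = 2460 J; h = 1.58 ft = 0.4816 m; g = 9.810 m/s².
m = 520.7 kg
520.7 kg × (1 lb / 0.4536 kg) = 1148 lb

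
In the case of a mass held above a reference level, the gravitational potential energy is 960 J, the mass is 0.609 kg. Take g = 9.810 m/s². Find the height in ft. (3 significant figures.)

Rearranging PE = m·g·h for h: h = PE/(m·g).
PE = 960 J; m = 0.609 kg; g = 9.810 m/s².
h = 160.7 m
160.7 m × (1 ft / 0.3048 m) = 527.2 ft

527 ft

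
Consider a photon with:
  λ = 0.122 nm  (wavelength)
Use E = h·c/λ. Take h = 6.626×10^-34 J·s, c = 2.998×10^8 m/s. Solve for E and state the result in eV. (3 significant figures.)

10200 eV

E is given directly by: E = hc/λ.
λ = 0.122 nm = 1.220×10^-10 m; h = 6.626×10^-34 J·s; c = 2.998×10^8 m/s.
E = 1.628×10^-15 J
1.628×10^-15 J × (1 eV / 1.602×10^-19 J) = 10163 eV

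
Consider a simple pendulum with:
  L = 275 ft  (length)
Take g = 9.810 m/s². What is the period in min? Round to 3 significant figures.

Directly: T = 2π√(L/g).
L = 275 ft = 83.82 m; g = 9.810 m/s².
T = 18.37 s
18.37 s × (1 min / 60.00 s) = 0.3061 min

0.306 min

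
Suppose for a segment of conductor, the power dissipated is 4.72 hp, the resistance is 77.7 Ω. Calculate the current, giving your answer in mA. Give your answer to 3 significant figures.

6730 mA

Solving P = I²R for I: I = √(P/R).
P = 4.72 hp = 3520 W; R = 77.7 Ω.
I = 6.730 A
6.730 A × (1 mA / 0.001000 A) = 6730 mA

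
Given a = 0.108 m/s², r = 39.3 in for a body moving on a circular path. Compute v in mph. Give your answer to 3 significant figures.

Rearranging a = v²/r for v: v = √(a·r).
a = 0.108 m/s²; r = 39.3 in = 0.9982 m.
v = 0.3283 m/s
0.3283 m/s × (1 mph / 0.4470 m/s) = 0.7345 mph

0.734 mph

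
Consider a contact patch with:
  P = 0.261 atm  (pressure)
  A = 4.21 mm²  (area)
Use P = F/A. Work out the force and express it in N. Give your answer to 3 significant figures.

0.111 N

Rearranging P = F/A for F: F = P·A.
P = 0.261 atm = 26446 Pa; A = 4.21 mm² = 4.210×10^-6 m².
F = 0.1113 N  (the unit combination reduces to kg·m/s² = N)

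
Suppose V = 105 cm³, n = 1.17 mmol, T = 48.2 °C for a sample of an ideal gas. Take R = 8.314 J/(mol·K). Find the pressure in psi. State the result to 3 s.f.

4.32 psi

From the ideal-gas law: P = nRT/V.
V = 105 cm³ = 1.050×10^-4 m³; n = 1.17 mmol = 0.001170 mol; T = 48.2 °C = 321.3 K; R = 8.314 J/(mol·K).
P = 29770 Pa
29770 Pa × (1 psi / 6895 Pa) = 4.318 psi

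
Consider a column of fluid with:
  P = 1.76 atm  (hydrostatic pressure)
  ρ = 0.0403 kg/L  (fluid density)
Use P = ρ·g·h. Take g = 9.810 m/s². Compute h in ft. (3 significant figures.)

Solving P = ρ·g·h for h: h = P/(ρ·g).
P = 1.76 atm = 1.783×10^5 Pa; ρ = 0.0403 kg/L = 40.30 kg/m³; g = 9.810 m/s².
h = 451.1 m
451.1 m × (1 ft / 0.3048 m) = 1480 ft

1480 ft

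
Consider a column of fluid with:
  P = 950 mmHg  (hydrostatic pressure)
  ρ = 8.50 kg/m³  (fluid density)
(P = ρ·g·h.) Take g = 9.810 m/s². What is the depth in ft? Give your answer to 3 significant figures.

4980 ft

Solving P = ρ·g·h for h: h = P/(ρ·g).
P = 950 mmHg = 1.267×10^5 Pa; ρ = 8.50 kg/m³; g = 9.810 m/s².
h = 1519 m
1519 m × (1 ft / 0.3048 m) = 4983 ft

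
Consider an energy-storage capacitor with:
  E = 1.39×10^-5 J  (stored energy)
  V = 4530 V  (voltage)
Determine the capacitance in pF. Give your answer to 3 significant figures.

1.35 pF

Solving E = ½C·V² for C: C = 2E/V².
E = 1.39×10^-5 J; V = 4530 V.
C = 1.355×10^-12 F
1.355×10^-12 F × (1 pF / 1.000×10^-12 F) = 1.355 pF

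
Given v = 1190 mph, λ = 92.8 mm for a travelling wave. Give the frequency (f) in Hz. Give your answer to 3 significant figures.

5730 Hz

Rearranging v = f·λ for f: f = v/λ.
v = 1190 mph = 532.0 m/s; λ = 92.8 mm = 0.09280 m.
f = 5733 Hz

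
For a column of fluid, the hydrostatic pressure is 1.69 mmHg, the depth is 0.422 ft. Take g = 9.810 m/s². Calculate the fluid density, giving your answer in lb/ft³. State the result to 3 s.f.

Rearranging P = ρ·g·h for ρ: ρ = P/(g·h).
P = 1.69 mmHg = 225.3 Pa; h = 0.422 ft = 0.1286 m; g = 9.810 m/s².
ρ = 178.6 kg/m³
178.6 kg/m³ × (1 lb/ft³ / 16.02 kg/m³) = 11.15 lb/ft³

11.1 lb/ft³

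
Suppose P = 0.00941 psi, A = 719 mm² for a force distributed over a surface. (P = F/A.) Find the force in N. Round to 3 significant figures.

0.0466 N

Rearranging: F = P·A.
P = 0.00941 psi = 64.88 Pa; A = 719 mm² = 7.190×10^-4 m².
F = 0.04665 N  (the unit combination reduces to kg·m/s² = N)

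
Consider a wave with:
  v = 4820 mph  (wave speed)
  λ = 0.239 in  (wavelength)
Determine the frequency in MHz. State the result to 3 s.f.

Solving v = f·λ for f: f = v/λ.
v = 4820 mph = 2155 m/s; λ = 0.239 in = 0.006071 m.
f = 3.549×10^5 Hz
3.549×10^5 Hz × (1 MHz / 1.000×10^6 Hz) = 0.3549 MHz

0.355 MHz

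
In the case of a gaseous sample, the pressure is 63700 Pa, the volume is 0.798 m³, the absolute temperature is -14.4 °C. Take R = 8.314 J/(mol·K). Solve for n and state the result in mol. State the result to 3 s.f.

Rearranging: n = PV/(RT).
P = 63700 Pa; V = 0.798 m³; T = -14.4 °C = 258.8 K; R = 8.314 J/(mol·K).
n = 23.63 mol

23.6 mol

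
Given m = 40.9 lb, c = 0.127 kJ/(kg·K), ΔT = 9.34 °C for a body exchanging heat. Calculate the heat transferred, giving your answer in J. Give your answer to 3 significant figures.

Directly: Q = mcΔT.
m = 40.9 lb = 18.55 kg; c = 0.127 kJ/(kg·K) = 127.0 J/(kg·K); ΔT = 9.34 °C = 9.340 K.
Q = 22006 J

22000 J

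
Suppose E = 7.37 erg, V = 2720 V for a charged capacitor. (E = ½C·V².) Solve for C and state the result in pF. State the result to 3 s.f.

0.199 pF

Solving E = ½C·V² for C: C = 2E/V².
E = 7.37 erg = 7.370×10^-7 J; V = 2720 V.
C = 1.992×10^-13 F
1.992×10^-13 F × (1 pF / 1.000×10^-12 F) = 0.1992 pF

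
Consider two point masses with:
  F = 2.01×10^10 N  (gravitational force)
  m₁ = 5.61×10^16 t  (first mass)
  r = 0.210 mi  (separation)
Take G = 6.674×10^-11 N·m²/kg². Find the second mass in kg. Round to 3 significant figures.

Solving F = G·m₁·m₂/r² for m₂: m₂ = F·r²/(G·m₁).
F = 2.01×10^10 N; m₁ = 5.61×10^16 t = 5.610×10^19 kg; r = 0.210 mi = 338.0 m; G = 6.674×10^-11 N·m²/kg².
m₂ = 6.132×10^5 kg

6.13×10^5 kg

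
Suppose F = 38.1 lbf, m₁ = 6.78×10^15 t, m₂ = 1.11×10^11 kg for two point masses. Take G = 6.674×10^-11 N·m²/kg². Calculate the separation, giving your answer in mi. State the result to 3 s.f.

From Newton's law of gravitation: r = √(G·m₁m₂/F).
F = 38.1 lbf = 169.5 N; m₁ = 6.78×10^15 t = 6.780×10^18 kg; m₂ = 1.11×10^11 kg; G = 6.674×10^-11 N·m²/kg².
r = 5.444×10^8 m
5.444×10^8 m × (1 mi / 1609 m) = 3.383×10^5 mi

3.38×10^5 mi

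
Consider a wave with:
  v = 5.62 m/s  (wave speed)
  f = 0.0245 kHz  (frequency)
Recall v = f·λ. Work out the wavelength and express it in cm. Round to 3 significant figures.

22.9 cm

Rearranging: λ = v/f.
v = 5.62 m/s; f = 0.0245 kHz = 24.50 Hz.
λ = 0.2294 m
0.2294 m × (1 cm / 0.01000 m) = 22.94 cm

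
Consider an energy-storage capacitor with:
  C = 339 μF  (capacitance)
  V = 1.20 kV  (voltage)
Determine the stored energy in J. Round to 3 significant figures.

Directly: E = ½CV².
C = 339 μF = 3.390×10^-4 F; V = 1.20 kV = 1200 V.
E = 244.1 J

244 J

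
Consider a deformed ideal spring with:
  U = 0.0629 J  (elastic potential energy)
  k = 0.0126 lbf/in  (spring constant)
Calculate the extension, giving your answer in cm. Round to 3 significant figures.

Rearranging: x = √(2U/k).
U = 0.0629 J; k = 0.0126 lbf/in = 2.207 N/m.
x = 0.2388 m
0.2388 m × (1 cm / 0.01000 m) = 23.88 cm

23.9 cm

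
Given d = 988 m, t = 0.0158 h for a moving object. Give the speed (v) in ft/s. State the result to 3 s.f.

Directly: v = d/t.
d = 988 m; t = 0.0158 h = 56.88 s.
v = 17.37 m/s
17.37 m/s × (1 ft/s / 0.3048 m/s) = 56.99 ft/s

57.0 ft/s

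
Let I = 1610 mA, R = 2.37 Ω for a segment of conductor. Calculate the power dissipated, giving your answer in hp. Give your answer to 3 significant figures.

P is given directly by: P = I²R.
I = 1610 mA = 1.610 A; R = 2.37 Ω.
P = 6.143 W
6.143 W × (1 hp / 745.7 W) = 0.008238 hp

0.00824 hp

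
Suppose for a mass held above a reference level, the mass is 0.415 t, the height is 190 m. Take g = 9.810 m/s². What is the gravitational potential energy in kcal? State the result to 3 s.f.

Directly: PE = mgh.
m = 0.415 t = 415.0 kg; h = 190 m; g = 9.810 m/s².
PE = 7.735×10^5 J  (the unit combination reduces to kg·m²/s² = J)
7.735×10^5 J × (1 kcal / 4184 J) = 184.9 kcal

185 kcal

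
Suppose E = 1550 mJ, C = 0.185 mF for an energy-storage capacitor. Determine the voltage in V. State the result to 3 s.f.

Rearranging E = ½C·V² for V: V = √(2E/C).
E = 1550 mJ = 1.550 J; C = 0.185 mF = 1.850×10^-4 F.
V = 129.4 V

129 V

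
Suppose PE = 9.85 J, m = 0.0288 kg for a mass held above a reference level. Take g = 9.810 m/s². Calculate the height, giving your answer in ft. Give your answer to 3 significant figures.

114 ft

Solving PE = m·g·h for h: h = PE/(m·g).
PE = 9.85 J; m = 0.0288 kg; g = 9.810 m/s².
h = 34.86 m
34.86 m × (1 ft / 0.3048 m) = 114.4 ft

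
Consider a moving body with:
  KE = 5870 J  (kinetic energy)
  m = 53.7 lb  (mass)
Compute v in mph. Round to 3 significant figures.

Rearranging KE = ½mv² for v: v = √(2·KE/m).
KE = 5870 J; m = 53.7 lb = 24.36 kg.
v = 21.95 m/s
21.95 m/s × (1 mph / 0.4470 m/s) = 49.11 mph

49.1 mph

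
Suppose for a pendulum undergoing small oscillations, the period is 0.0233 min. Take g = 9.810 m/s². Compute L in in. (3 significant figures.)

Solving T = 2π√(L/g) for L: L = g·(T/2π)².
T = 0.0233 min = 1.398 s; g = 9.810 m/s².
L = 0.4857 m
0.4857 m × (1 in / 0.02540 m) = 19.12 in

19.1 in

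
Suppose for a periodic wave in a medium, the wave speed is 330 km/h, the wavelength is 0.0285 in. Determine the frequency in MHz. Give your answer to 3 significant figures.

0.127 MHz

Solving v = f·λ for f: f = v/λ.
v = 330 km/h = 91.67 m/s; λ = 0.0285 in = 7.239×10^-4 m.
f = 1.266×10^5 Hz
1.266×10^5 Hz × (1 MHz / 1.000×10^6 Hz) = 0.1266 MHz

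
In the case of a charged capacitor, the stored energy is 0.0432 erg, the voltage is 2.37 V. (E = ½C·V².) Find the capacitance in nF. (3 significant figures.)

1.54 nF

Solving E = ½C·V² for C: C = 2E/V².
E = 0.0432 erg = 4.320×10^-9 J; V = 2.37 V.
C = 1.538×10^-9 F
1.538×10^-9 F × (1 nF / 1.000×10^-9 F) = 1.538 nF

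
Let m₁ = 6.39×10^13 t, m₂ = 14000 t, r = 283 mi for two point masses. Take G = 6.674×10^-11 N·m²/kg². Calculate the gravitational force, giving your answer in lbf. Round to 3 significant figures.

From Newton's law of gravitation: F = Gm₁m₂/r².
m₁ = 6.39×10^13 t = 6.390×10^16 kg; m₂ = 14000 t = 1.400×10^7 kg; r = 283 mi = 4.554×10^5 m; G = 6.674×10^-11 N·m²/kg².
F = 287.8 N
287.8 N × (1 lbf / 4.448 N) = 64.71 lbf

64.7 lbf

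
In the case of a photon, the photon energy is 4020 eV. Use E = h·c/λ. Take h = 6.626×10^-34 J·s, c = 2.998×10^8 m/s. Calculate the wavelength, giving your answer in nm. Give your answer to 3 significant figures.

0.308 nm

Rearranging E = h·c/λ for λ: λ = hc/E.
E = 4020 eV = 6.441×10^-16 J; h = 6.626×10^-34 J·s; c = 2.998×10^8 m/s.
λ = 3.084×10^-10 m
3.084×10^-10 m × (1 nm / 1.000×10^-9 m) = 0.3084 nm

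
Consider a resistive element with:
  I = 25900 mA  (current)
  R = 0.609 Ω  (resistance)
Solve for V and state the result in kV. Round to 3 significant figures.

0.0158 kV

V is given directly by: V = IR.
I = 25900 mA = 25.90 A; R = 0.609 Ω.
V = 15.77 V  (the unit combination reduces to kg·m²/(A·s³) = V)
15.77 V × (1 kV / 1000 V) = 0.01577 kV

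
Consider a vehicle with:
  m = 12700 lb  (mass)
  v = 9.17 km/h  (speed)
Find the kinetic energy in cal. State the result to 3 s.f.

4470 cal

KE is given directly by: KE = ½mv².
m = 12700 lb = 5761 kg; v = 9.17 km/h = 2.547 m/s.
KE = 18688 J
18688 J × (1 cal / 4.184 J) = 4467 cal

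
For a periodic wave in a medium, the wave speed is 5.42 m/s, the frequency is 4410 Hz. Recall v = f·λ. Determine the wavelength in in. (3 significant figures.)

0.0484 in

Rearranging v = f·λ for λ: λ = v/f.
v = 5.42 m/s; f = 4410 Hz.
λ = 0.001229 m
0.001229 m × (1 in / 0.02540 m) = 0.04839 in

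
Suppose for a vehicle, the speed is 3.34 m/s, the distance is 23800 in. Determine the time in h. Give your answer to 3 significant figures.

Rearranging: t = d/v.
v = 3.34 m/s; d = 23800 in = 604.5 m.
t = 181.0 s
181.0 s × (1 h / 3600 s) = 0.05028 h

0.0503 h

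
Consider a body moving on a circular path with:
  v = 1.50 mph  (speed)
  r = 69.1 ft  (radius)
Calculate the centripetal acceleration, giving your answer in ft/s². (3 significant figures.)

0.0700 ft/s²

a is given directly by: a = v²/r.
v = 1.50 mph = 0.6706 m/s; r = 69.1 ft = 21.06 m.
a = 0.02135 m/s²
0.02135 m/s² × (1 ft/s² / 0.3048 m/s²) = 0.07004 ft/s²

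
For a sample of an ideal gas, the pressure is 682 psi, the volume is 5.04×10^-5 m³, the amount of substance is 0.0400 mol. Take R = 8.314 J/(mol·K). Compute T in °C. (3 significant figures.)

Solving PV = nRT for T: T = PV/(nR).
P = 682 psi = 4.702×10^6 Pa; V = 5.04×10^-5 m³; n = 0.0400 mol; R = 8.314 J/(mol·K).
T = 712.6 K
712.6 K − 273.15 = 439.5 °C

439 °C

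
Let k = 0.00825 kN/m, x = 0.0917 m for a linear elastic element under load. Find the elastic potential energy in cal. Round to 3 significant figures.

0.00829 cal

U is given directly by: U = ½kx².
k = 0.00825 kN/m = 8.250 N/m; x = 0.0917 m.
U = 0.03469 J
0.03469 J × (1 cal / 4.184 J) = 0.008290 cal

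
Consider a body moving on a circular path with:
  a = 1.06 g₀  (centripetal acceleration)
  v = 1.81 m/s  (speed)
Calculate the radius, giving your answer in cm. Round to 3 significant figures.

31.5 cm

Solving a = v²/r for r: r = v²/a.
a = 1.06 g₀ = 10.40 m/s²; v = 1.81 m/s.
r = 0.3152 m
0.3152 m × (1 cm / 0.01000 m) = 31.52 cm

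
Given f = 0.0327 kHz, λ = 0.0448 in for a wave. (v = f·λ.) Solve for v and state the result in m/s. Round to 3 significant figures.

v is given directly by: v = fλ.
f = 0.0327 kHz = 32.70 Hz; λ = 0.0448 in = 0.001138 m.
v = 0.03721 m/s

0.0372 m/s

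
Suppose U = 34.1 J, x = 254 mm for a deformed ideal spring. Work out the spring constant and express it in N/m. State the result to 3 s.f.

Rearranging U = ½k·x² for k: k = 2U/x².
U = 34.1 J; x = 254 mm = 0.2540 m.
k = 1057 N/m

1060 N/m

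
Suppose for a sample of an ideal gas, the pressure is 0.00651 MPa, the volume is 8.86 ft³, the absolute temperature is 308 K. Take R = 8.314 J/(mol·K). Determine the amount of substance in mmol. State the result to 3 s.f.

Rearranging PV = nRT for n: n = PV/(RT).
P = 0.00651 MPa = 6510 Pa; V = 8.86 ft³ = 0.2509 m³; T = 308 K; R = 8.314 J/(mol·K).
n = 0.6378 mol
0.6378 mol × (1 mmol / 0.001000 mol) = 637.8 mmol

638 mmol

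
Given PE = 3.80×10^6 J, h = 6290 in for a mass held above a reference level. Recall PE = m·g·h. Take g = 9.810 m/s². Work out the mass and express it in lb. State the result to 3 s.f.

Rearranging PE = m·g·h for m: m = PE/(g·h).
PE = 3.80×10^6 J; h = 6290 in = 159.8 m; g = 9.810 m/s².
m = 2425 kg
2425 kg × (1 lb / 0.4536 kg) = 5345 lb

5350 lb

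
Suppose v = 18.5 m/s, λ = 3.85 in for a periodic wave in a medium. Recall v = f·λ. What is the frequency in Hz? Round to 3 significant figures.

Rearranging v = f·λ for f: f = v/λ.
v = 18.5 m/s; λ = 3.85 in = 0.09779 m.
f = 189.2 Hz

189 Hz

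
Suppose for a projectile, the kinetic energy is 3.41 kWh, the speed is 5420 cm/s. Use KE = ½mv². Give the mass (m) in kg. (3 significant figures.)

8360 kg

Rearranging: m = 2·KE/v².
KE = 3.41 kWh = 1.228×10^7 J; v = 5420 cm/s = 54.20 m/s.
m = 8358 kg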